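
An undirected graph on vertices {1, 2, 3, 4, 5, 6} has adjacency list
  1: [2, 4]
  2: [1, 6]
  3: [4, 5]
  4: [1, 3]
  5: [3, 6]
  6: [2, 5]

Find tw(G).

A width-2 tree decomposition is:
Bags: B1 = {1, 2, 6}  B2 = {1, 4, 6}  B3 = {3, 4, 6}  B4 = {3, 5, 6}
Tree: B1–B2, B2–B3, B3–B4
Every bag has size at most 3, so the width is 3 − 1 = 2 and tw(G) ≤ 2. The edges 6–2–1–4–3–5–6 form a cycle, so G is not a tree and its treewidth is at least 2. Therefore the treewidth is 2.

2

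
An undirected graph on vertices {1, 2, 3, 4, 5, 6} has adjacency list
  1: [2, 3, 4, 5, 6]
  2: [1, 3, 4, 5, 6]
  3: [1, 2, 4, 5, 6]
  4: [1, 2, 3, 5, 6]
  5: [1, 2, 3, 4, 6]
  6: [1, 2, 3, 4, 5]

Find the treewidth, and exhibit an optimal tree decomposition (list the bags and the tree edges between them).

Treewidth 5.
Bags: B1 = {1, 2, 3, 4, 5, 6}
Tree: (single bag)

A single bag containing all 6 vertices is trivially a valid decomposition of width 5. Conversely, {1, 2, 3, 4, 5, 6} is a clique of size 6, and the vertices of any clique must share a bag in every tree decomposition; so some bag has ≥ 6 vertices and tw(G) ≥ 5. The upper and lower bounds meet at 5, so that is the treewidth.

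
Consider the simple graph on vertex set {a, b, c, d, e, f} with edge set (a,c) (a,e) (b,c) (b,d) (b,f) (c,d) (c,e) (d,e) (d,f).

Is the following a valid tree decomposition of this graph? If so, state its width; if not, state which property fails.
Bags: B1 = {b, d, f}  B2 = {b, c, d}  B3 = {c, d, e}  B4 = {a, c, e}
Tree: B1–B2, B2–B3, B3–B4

Every vertex of G appears in some bag (union = {a, b, c, d, e, f}); every edge is covered by a bag; and for each vertex v the set of bags containing v is connected in the bag tree. The decomposition is therefore valid. The largest bag has 3 vertices, so the width is 2.

Yes; width 2.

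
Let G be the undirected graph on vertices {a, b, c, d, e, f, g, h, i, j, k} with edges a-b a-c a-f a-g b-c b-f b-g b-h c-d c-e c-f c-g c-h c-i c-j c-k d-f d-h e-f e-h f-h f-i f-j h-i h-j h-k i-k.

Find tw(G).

3

A width-3 tree decomposition is:
Bags: B1 = {c, e, f, h}  B2 = {c, d, f, h}  B3 = {c, f, h, i}  B4 = {c, h, i, k}  B5 = {b, c, f, h}  B6 = {c, f, h, j}  B7 = {a, b, c, f}  B8 = {a, b, c, g}
Tree: B1–B2, B1–B3, B3–B4, B1–B5, B1–B6, B5–B7, B7–B8
Each bag holds 4 vertices, so the decomposition has width 3, which upper-bounds the treewidth. For the lower bound, the 4 vertices {a, b, c, g} are pairwise adjacent, and any tree decomposition puts a clique entirely inside one bag — forcing width ≥ 3. The upper and lower bounds meet at 3, so that is the treewidth.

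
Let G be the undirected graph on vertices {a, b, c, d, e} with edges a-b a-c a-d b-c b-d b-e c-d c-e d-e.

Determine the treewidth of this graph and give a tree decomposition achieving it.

Treewidth 3.
One such decomposition:
Bags: B1 = {a, b, c, d}  B2 = {b, c, d, e}
Tree: B1–B2

Every bag has size at most 4, so the width is 4 − 1 = 3 and tw(G) ≤ 3. For the lower bound, the 4 vertices {b, c, d, e} are pairwise adjacent, and any tree decomposition puts a clique entirely inside one bag — forcing width ≥ 3. Hence tw(G) = 3 exactly.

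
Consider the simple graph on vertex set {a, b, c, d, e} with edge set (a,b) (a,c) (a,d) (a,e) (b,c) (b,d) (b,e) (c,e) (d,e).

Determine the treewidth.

A width-3 tree decomposition is:
Bags: B1 = {a, b, d, e}  B2 = {a, b, c, e}
Tree: B1–B2
Every bag has size at most 4, so the width is 4 − 1 = 3 and tw(G) ≤ 3. On the other hand G contains the 4-clique {a, b, d, e}. A clique must lie in a single bag of any decomposition, so no decomposition can have width below 3. Therefore the treewidth is 3.

3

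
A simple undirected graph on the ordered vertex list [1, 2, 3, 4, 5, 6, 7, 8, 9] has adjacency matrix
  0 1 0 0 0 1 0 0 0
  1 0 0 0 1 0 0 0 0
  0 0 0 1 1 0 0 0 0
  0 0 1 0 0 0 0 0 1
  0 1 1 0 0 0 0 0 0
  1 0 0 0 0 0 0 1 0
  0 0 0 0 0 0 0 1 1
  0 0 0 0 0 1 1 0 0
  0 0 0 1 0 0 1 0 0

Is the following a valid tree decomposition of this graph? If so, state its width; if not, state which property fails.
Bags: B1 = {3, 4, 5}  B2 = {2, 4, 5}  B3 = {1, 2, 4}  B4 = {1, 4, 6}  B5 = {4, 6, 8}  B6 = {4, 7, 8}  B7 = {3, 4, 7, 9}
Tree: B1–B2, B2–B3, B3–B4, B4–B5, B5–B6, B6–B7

A tree decomposition must satisfy three properties: every vertex lies in some bag; for every edge, both endpoints lie together in some bag; and for every vertex, the bags containing it form a connected subtree. Here bags containing vertex 3 are not connected in the tree, so the decomposition is invalid.

No — bags containing vertex 3 are not connected in the tree.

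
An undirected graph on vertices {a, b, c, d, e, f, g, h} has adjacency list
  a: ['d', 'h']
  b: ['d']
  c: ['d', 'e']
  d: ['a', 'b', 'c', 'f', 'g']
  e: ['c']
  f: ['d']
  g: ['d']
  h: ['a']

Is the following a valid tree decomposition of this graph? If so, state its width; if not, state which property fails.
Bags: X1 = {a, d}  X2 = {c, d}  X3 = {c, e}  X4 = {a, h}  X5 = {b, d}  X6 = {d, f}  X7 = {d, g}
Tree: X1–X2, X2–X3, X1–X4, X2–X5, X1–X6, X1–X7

Yes; width 1.

Checking the three conditions: (i) the bags cover all of {a, b, c, d, e, f, g, h}; (ii) for each edge, some bag contains both endpoints; (iii) the bags containing any fixed vertex form a subtree. All hold, so the decomposition is valid with width 2 − 1 = 1.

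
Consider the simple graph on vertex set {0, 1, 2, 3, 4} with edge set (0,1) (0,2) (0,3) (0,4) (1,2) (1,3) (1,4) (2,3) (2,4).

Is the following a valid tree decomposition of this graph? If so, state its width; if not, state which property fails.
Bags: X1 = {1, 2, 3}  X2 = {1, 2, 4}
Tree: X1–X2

No — vertex 0 appears in no bag.

A tree decomposition must satisfy three properties: every vertex lies in some bag; for every edge, both endpoints lie together in some bag; and for every vertex, the bags containing it form a connected subtree. Here vertex 0 appears in no bag, so the decomposition is invalid.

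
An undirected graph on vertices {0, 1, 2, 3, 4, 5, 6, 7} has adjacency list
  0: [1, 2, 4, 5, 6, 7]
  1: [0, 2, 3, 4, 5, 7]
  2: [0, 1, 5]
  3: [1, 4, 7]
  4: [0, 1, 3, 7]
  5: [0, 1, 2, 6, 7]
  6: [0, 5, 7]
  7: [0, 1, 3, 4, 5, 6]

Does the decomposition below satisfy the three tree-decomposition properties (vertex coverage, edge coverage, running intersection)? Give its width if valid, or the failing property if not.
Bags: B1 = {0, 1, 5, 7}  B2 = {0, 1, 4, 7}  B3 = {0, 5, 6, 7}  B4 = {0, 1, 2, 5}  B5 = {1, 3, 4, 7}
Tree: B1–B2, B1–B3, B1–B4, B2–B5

Yes; width 3.

Vertex coverage: the bags together contain {0, 1, 2, 3, 4, 5, 6, 7}, the full vertex set. Edge coverage: each edge of G has both endpoints in at least one bag. Running intersection: for every vertex, the bags containing it form a connected subtree. All three properties hold, so this is a valid tree decomposition of width max|bag| − 1 = 3, and hence tw(G) ≤ 3.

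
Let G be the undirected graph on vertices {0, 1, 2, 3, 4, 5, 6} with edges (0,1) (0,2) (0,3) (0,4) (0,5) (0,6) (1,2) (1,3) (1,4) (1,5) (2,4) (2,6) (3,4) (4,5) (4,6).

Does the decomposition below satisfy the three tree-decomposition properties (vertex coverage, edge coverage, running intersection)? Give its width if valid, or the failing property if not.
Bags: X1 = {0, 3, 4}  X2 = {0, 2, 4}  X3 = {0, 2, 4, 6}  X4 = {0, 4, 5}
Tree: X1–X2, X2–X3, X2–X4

A tree decomposition must satisfy three properties: every vertex lies in some bag; for every edge, both endpoints lie together in some bag; and for every vertex, the bags containing it form a connected subtree. Here vertex 1 appears in no bag, so the decomposition is invalid.

No — vertex 1 appears in no bag.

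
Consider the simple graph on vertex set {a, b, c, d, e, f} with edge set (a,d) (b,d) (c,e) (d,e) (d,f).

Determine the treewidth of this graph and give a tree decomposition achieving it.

Treewidth 1.
One such decomposition:
Bags: B1 = {b, d}  B2 = {d, e}  B3 = {d, f}  B4 = {a, d}  B5 = {c, e}
Tree: B1–B2, B2–B3, B1–B4, B2–B5

Each bag holds 2 vertices, so the decomposition has width 1, which upper-bounds the treewidth. G has an edge, so its treewidth is at least 1. The upper and lower bounds meet at 1, so that is the treewidth.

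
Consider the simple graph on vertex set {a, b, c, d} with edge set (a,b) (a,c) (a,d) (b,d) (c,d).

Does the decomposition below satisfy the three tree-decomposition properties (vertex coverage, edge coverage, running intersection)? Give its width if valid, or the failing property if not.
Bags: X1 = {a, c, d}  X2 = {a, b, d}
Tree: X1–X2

Checking the three conditions: (i) the bags cover all of {a, b, c, d}; (ii) for each edge, some bag contains both endpoints; (iii) the bags containing any fixed vertex form a subtree. All hold, so the decomposition is valid with width 3 − 1 = 2.

Yes; width 2.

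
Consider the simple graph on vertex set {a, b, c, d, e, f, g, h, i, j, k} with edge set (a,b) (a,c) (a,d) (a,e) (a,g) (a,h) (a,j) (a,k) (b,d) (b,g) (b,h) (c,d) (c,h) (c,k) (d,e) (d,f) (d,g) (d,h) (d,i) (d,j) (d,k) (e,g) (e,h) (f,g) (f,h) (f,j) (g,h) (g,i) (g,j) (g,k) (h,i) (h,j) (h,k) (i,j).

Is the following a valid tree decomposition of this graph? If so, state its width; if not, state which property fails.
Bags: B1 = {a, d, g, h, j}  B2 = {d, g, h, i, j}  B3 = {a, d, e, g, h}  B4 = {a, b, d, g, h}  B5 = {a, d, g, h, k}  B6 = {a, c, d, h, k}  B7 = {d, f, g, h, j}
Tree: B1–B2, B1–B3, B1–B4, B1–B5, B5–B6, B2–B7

Every vertex of G appears in some bag (union = {a, b, c, d, e, f, g, h, i, j, k}); every edge is covered by a bag; and for each vertex v the set of bags containing v is connected in the bag tree. The decomposition is therefore valid. The largest bag has 5 vertices, so the width is 4.

Yes; width 4.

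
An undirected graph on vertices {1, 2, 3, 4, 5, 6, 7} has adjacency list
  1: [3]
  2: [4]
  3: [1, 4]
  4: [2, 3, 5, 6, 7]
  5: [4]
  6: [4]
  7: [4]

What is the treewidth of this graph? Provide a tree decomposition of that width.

Treewidth 1.
One such decomposition:
Bags: B1 = {2, 4}  B2 = {4, 5}  B3 = {4, 7}  B4 = {3, 4}  B5 = {4, 6}  B6 = {1, 3}
Tree: B1–B2, B2–B3, B1–B4, B4–B5, B4–B6

Each bag holds 2 vertices, so the decomposition has width 1, which upper-bounds the treewidth. Since G has at least one edge (e.g. 4–2), it is not an edgeless graph, so tw(G) ≥ 1. Therefore the treewidth is 1.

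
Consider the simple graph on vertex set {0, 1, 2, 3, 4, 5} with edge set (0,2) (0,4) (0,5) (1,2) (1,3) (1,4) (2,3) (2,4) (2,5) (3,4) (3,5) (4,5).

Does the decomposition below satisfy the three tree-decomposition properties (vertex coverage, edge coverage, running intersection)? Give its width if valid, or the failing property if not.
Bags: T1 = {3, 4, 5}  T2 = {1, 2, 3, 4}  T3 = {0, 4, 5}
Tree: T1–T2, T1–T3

No — edge (2,5) lies in no bag.

A tree decomposition must satisfy three properties: every vertex lies in some bag; for every edge, both endpoints lie together in some bag; and for every vertex, the bags containing it form a connected subtree. Here edge (2,5) lies in no bag, so the decomposition is invalid.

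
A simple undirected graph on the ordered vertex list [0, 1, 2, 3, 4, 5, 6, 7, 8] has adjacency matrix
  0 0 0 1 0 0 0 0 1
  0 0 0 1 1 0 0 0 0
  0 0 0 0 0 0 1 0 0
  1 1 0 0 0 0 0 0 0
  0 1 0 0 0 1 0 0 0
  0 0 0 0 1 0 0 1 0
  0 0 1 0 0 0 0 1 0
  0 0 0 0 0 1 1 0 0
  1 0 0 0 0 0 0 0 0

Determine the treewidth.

A width-1 tree decomposition is:
Bags: B1 = {2, 6}  B2 = {6, 7}  B3 = {5, 7}  B4 = {4, 5}  B5 = {1, 4}  B6 = {1, 3}  B7 = {0, 3}  B8 = {0, 8}
Tree: B1–B2, B2–B3, B3–B4, B4–B5, B5–B6, B6–B7, B7–B8
Each bag holds 2 vertices, so the decomposition has width 1, which upper-bounds the treewidth. Since G has at least one edge (e.g. 2–6), it is not an edgeless graph, so tw(G) ≥ 1. Hence tw(G) = 1 exactly.

1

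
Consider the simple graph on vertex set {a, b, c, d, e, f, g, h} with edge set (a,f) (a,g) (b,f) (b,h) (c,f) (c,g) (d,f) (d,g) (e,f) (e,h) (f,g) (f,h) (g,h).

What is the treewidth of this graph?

A width-2 tree decomposition is:
Bags: B1 = {a, f, g}  B2 = {f, g, h}  B3 = {c, f, g}  B4 = {b, f, h}  B5 = {d, f, g}  B6 = {e, f, h}
Tree: B1–B2, B1–B3, B2–B4, B1–B5, B4–B6
Each bag holds 3 vertices, so the decomposition has width 2, which upper-bounds the treewidth. For the lower bound, the 3 vertices {d, f, g} are pairwise adjacent, and any tree decomposition puts a clique entirely inside one bag — forcing width ≥ 2. The upper and lower bounds meet at 2, so that is the treewidth.

2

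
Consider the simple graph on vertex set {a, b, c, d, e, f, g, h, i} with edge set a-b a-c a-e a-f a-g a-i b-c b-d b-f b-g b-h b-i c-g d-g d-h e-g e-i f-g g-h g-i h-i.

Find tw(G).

A width-3 tree decomposition is:
Bags: B1 = {a, b, g, i}  B2 = {a, b, c, g}  B3 = {b, g, h, i}  B4 = {a, b, f, g}  B5 = {a, e, g, i}  B6 = {b, d, g, h}
Tree: B1–B2, B1–B3, B2–B4, B1–B5, B3–B6
Every bag has size at most 4, so the width is 4 − 1 = 3 and tw(G) ≤ 3. Conversely, {a, e, g, i} is a clique of size 4, and the vertices of any clique must share a bag in every tree decomposition; so some bag has ≥ 4 vertices and tw(G) ≥ 3. Hence tw(G) = 3 exactly.

3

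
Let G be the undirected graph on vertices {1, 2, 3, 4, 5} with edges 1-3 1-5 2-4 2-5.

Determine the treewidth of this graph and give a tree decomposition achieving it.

Treewidth 1.
One such decomposition:
Bags: B1 = {1, 3}  B2 = {1, 5}  B3 = {2, 5}  B4 = {2, 4}
Tree: B1–B2, B2–B3, B3–B4

Every bag has size at most 2, so the width is 2 − 1 = 1 and tw(G) ≤ 1. Since G has at least one edge (e.g. 3–1), it is not an edgeless graph, so tw(G) ≥ 1. The upper and lower bounds meet at 1, so that is the treewidth.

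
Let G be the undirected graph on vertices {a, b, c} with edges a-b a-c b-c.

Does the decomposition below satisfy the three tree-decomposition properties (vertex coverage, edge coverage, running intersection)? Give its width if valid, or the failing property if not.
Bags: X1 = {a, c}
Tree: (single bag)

No — vertex b appears in no bag.

A tree decomposition must satisfy three properties: every vertex lies in some bag; for every edge, both endpoints lie together in some bag; and for every vertex, the bags containing it form a connected subtree. Here vertex b appears in no bag, so the decomposition is invalid.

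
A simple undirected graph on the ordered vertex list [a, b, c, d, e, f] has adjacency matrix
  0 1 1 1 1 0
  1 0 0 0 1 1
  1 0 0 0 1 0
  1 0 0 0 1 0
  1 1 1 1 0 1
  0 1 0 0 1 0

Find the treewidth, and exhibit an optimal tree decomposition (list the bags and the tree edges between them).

Treewidth 2.
One such decomposition:
Bags: B1 = {a, b, e}  B2 = {a, d, e}  B3 = {b, e, f}  B4 = {a, c, e}
Tree: B1–B2, B1–B3, B1–B4

The largest bag has 3 vertices, giving width 2; this decomposition certifies tw(G) ≤ 2. Conversely, {a, d, e} is a clique of size 3, and the vertices of any clique must share a bag in every tree decomposition; so some bag has ≥ 3 vertices and tw(G) ≥ 2. The upper and lower bounds meet at 2, so that is the treewidth.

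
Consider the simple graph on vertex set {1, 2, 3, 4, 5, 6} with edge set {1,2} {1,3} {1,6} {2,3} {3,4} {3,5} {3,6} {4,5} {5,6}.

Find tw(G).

A width-2 tree decomposition is:
Bags: B1 = {1, 3, 6}  B2 = {3, 5, 6}  B3 = {1, 2, 3}  B4 = {3, 4, 5}
Tree: B1–B2, B1–B3, B2–B4
Every bag has size at most 3, so the width is 3 − 1 = 2 and tw(G) ≤ 2. On the other hand G contains the 3-clique {1, 2, 3}. A clique must lie in a single bag of any decomposition, so no decomposition can have width below 2. Combining the bounds, tw(G) = 2.

2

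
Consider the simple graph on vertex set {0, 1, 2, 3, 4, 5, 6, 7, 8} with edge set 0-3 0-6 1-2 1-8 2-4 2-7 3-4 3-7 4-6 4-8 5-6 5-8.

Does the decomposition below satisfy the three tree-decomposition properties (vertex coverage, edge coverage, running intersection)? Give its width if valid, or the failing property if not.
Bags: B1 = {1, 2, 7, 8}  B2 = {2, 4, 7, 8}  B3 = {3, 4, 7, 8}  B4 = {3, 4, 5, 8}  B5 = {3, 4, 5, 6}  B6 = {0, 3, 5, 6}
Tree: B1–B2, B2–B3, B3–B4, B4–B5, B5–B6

Every vertex of G appears in some bag (union = {0, 1, 2, 3, 4, 5, 6, 7, 8}); every edge is covered by a bag; and for each vertex v the set of bags containing v is connected in the bag tree. The decomposition is therefore valid. The largest bag has 4 vertices, so the width is 3.

Yes; width 3.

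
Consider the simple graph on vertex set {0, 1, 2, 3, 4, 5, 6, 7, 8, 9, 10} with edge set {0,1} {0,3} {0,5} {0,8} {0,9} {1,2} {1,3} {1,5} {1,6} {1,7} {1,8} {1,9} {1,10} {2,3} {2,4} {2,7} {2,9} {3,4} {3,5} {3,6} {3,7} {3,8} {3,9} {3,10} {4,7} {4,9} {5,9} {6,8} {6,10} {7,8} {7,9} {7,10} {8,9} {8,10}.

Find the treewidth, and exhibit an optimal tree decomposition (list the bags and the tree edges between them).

The largest bag has 5 vertices, giving width 4; this decomposition certifies tw(G) ≤ 4. Conversely, {0, 1, 3, 8, 9} is a clique of size 5, and the vertices of any clique must share a bag in every tree decomposition; so some bag has ≥ 5 vertices and tw(G) ≥ 4. Hence tw(G) = 4 exactly.

Treewidth 4.
Bags: B1 = {1, 2, 3, 7, 9}  B2 = {1, 3, 7, 8, 9}  B3 = {1, 3, 7, 8, 10}  B4 = {2, 3, 4, 7, 9}  B5 = {0, 1, 3, 8, 9}  B6 = {0, 1, 3, 5, 9}  B7 = {1, 3, 6, 8, 10}
Tree: B1–B2, B2–B3, B1–B4, B2–B5, B5–B6, B3–B7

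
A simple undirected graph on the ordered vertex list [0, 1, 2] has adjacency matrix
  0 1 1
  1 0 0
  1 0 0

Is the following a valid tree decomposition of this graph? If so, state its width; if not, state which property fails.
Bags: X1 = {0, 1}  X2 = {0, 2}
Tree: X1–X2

Every vertex of G appears in some bag (union = {0, 1, 2}); every edge is covered by a bag; and for each vertex v the set of bags containing v is connected in the bag tree. The decomposition is therefore valid. The largest bag has 2 vertices, so the width is 1.

Yes; width 1.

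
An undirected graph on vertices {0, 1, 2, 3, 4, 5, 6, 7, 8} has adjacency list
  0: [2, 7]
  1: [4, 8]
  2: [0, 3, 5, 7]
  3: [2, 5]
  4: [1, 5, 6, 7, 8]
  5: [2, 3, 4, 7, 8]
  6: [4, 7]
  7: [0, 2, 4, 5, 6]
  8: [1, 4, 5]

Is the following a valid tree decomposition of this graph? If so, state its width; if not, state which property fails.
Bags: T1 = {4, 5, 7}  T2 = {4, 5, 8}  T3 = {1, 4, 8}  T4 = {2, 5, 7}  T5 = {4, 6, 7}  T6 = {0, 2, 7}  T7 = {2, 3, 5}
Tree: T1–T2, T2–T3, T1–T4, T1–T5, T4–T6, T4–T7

Every vertex of G appears in some bag (union = {0, 1, 2, 3, 4, 5, 6, 7, 8}); every edge is covered by a bag; and for each vertex v the set of bags containing v is connected in the bag tree. The decomposition is therefore valid. The largest bag has 3 vertices, so the width is 2.

Yes; width 2.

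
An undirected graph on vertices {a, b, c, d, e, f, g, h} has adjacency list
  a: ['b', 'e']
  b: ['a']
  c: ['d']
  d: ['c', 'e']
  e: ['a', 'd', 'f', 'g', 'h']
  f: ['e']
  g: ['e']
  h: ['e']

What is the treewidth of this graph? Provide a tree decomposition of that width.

Every bag has size at most 2, so the width is 2 − 1 = 1 and tw(G) ≤ 1. G has an edge, so its treewidth is at least 1. Therefore the treewidth is 1.

Treewidth 1.
Bags: B1 = {e, h}  B2 = {a, e}  B3 = {e, f}  B4 = {e, g}  B5 = {a, b}  B6 = {d, e}  B7 = {c, d}
Tree: B1–B2, B1–B3, B2–B4, B2–B5, B3–B6, B6–B7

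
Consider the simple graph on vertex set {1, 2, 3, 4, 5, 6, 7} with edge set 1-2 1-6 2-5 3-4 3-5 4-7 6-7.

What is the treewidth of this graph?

2

A width-2 tree decomposition is:
Bags: B1 = {1, 2, 5}  B2 = {1, 3, 5}  B3 = {1, 3, 4}  B4 = {1, 4, 7}  B5 = {1, 6, 7}
Tree: B1–B2, B2–B3, B3–B4, B4–B5
The largest bag has 3 vertices, giving width 2; this decomposition certifies tw(G) ≤ 2. For the lower bound, G contains the cycle 1–2–5–3–4–7–6–1, so G is not a forest; only forests have treewidth ≤ 1, hence tw(G) ≥ 2. Therefore the treewidth is 2.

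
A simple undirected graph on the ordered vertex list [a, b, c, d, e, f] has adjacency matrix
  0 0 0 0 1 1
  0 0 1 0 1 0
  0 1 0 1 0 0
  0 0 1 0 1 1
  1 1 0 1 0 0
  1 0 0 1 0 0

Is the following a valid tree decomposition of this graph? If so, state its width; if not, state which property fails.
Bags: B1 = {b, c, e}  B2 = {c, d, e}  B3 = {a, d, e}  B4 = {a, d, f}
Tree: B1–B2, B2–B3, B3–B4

Checking the three conditions: (i) the bags cover all of {a, b, c, d, e, f}; (ii) for each edge, some bag contains both endpoints; (iii) the bags containing any fixed vertex form a subtree. All hold, so the decomposition is valid with width 3 − 1 = 2.

Yes; width 2.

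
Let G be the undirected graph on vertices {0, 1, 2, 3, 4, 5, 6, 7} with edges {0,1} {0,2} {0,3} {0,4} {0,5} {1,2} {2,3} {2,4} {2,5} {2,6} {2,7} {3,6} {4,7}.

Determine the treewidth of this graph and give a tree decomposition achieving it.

Every bag has size at most 3, so the width is 3 − 1 = 2 and tw(G) ≤ 2. On the other hand G contains the 3-clique {0, 1, 2}. A clique must lie in a single bag of any decomposition, so no decomposition can have width below 2. Therefore the treewidth is 2.

Treewidth 2.
One optimal decomposition is:
Bags: B1 = {0, 2, 4}  B2 = {0, 2, 3}  B3 = {2, 4, 7}  B4 = {0, 2, 5}  B5 = {0, 1, 2}  B6 = {2, 3, 6}
Tree: B1–B2, B1–B3, B2–B4, B1–B5, B2–B6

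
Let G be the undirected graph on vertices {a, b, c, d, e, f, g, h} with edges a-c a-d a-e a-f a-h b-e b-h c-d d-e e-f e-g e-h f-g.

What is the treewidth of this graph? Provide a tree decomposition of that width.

Treewidth 2.
Bags: B1 = {a, e, h}  B2 = {a, d, e}  B3 = {a, c, d}  B4 = {b, e, h}  B5 = {a, e, f}  B6 = {e, f, g}
Tree: B1–B2, B2–B3, B1–B4, B2–B5, B5–B6

The largest bag has 3 vertices, giving width 2; this decomposition certifies tw(G) ≤ 2. Conversely, {e, f, g} is a clique of size 3, and the vertices of any clique must share a bag in every tree decomposition; so some bag has ≥ 3 vertices and tw(G) ≥ 2. Hence tw(G) = 2 exactly.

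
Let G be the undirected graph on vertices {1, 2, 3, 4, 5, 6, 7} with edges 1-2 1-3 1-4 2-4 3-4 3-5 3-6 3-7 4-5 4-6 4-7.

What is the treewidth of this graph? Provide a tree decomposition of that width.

The largest bag has 3 vertices, giving width 2; this decomposition certifies tw(G) ≤ 2. Conversely, {1, 2, 4} is a clique of size 3, and the vertices of any clique must share a bag in every tree decomposition; so some bag has ≥ 3 vertices and tw(G) ≥ 2. Therefore the treewidth is 2.

Treewidth 2.
Bags: B1 = {1, 3, 4}  B2 = {3, 4, 5}  B3 = {1, 2, 4}  B4 = {3, 4, 6}  B5 = {3, 4, 7}
Tree: B1–B2, B1–B3, B2–B4, B1–B5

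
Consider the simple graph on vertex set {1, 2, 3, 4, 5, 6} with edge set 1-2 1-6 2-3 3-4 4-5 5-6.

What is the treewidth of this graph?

2

A width-2 tree decomposition is:
Bags: B1 = {4, 5, 6}  B2 = {3, 4, 6}  B3 = {2, 3, 6}  B4 = {1, 2, 6}
Tree: B1–B2, B2–B3, B3–B4
Every bag has size at most 3, so the width is 3 − 1 = 2 and tw(G) ≤ 2. Since 6–5–4–3–2–1–6 is a cycle in G, G is not acyclic. Forests are exactly the graphs of treewidth ≤ 1, so tw(G) ≥ 2. The upper and lower bounds meet at 2, so that is the treewidth.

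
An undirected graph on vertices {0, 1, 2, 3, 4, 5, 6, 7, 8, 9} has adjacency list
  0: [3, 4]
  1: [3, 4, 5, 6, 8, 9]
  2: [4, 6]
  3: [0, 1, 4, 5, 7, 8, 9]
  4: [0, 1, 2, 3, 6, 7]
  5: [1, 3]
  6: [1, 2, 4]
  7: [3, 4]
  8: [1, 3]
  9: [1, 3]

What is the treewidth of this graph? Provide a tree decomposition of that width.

Each bag holds 3 vertices, so the decomposition has width 2, which upper-bounds the treewidth. On the other hand G contains the 3-clique {2, 4, 6}. A clique must lie in a single bag of any decomposition, so no decomposition can have width below 2. The upper and lower bounds meet at 2, so that is the treewidth.

Treewidth 2.
One optimal decomposition is:
Bags: B1 = {1, 3, 4}  B2 = {1, 4, 6}  B3 = {0, 3, 4}  B4 = {1, 3, 9}  B5 = {1, 3, 8}  B6 = {3, 4, 7}  B7 = {2, 4, 6}  B8 = {1, 3, 5}
Tree: B1–B2, B1–B3, B1–B4, B4–B5, B1–B6, B2–B7, B4–B8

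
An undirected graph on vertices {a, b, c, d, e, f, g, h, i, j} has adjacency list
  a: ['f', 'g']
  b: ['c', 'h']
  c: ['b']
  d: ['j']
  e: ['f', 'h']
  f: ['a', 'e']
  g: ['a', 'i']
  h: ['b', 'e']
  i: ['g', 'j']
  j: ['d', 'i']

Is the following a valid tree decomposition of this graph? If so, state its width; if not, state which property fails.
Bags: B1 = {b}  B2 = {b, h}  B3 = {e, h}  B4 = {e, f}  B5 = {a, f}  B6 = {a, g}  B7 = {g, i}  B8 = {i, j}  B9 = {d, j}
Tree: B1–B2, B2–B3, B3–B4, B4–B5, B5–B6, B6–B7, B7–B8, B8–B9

No — vertex c appears in no bag.

A tree decomposition must satisfy three properties: every vertex lies in some bag; for every edge, both endpoints lie together in some bag; and for every vertex, the bags containing it form a connected subtree. Here vertex c appears in no bag, so the decomposition is invalid.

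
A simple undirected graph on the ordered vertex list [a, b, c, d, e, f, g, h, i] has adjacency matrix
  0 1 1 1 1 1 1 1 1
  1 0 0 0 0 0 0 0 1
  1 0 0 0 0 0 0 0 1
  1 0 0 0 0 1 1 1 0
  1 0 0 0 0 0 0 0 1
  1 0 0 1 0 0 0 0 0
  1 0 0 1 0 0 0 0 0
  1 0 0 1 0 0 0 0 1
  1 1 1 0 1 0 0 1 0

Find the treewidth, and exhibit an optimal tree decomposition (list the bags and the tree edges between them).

Treewidth 2.
One optimal decomposition is:
Bags: B1 = {a, c, i}  B2 = {a, h, i}  B3 = {a, d, h}  B4 = {a, b, i}  B5 = {a, d, g}  B6 = {a, e, i}  B7 = {a, d, f}
Tree: B1–B2, B2–B3, B1–B4, B3–B5, B2–B6, B5–B7

The largest bag has 3 vertices, giving width 2; this decomposition certifies tw(G) ≤ 2. Conversely, {a, d, g} is a clique of size 3, and the vertices of any clique must share a bag in every tree decomposition; so some bag has ≥ 3 vertices and tw(G) ≥ 2. Hence tw(G) = 2 exactly.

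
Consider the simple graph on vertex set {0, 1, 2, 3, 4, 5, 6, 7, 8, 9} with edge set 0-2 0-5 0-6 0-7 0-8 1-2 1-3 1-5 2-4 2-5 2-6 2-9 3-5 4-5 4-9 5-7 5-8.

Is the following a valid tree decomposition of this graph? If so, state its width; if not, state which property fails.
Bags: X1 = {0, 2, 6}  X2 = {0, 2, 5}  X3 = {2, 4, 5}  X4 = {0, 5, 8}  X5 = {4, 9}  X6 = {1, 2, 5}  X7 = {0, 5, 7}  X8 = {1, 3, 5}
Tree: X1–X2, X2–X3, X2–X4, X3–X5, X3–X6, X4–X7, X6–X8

No — edge (2,9) lies in no bag.

A tree decomposition must satisfy three properties: every vertex lies in some bag; for every edge, both endpoints lie together in some bag; and for every vertex, the bags containing it form a connected subtree. Here edge (2,9) lies in no bag, so the decomposition is invalid.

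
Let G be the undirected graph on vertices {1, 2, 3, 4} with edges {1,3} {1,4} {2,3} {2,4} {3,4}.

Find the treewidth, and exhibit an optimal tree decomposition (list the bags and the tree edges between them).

The largest bag has 3 vertices, giving width 2; this decomposition certifies tw(G) ≤ 2. Conversely, {1, 3, 4} is a clique of size 3, and the vertices of any clique must share a bag in every tree decomposition; so some bag has ≥ 3 vertices and tw(G) ≥ 2. Hence tw(G) = 2 exactly.

Treewidth 2.
Bags: B1 = {2, 3, 4}  B2 = {1, 3, 4}
Tree: B1–B2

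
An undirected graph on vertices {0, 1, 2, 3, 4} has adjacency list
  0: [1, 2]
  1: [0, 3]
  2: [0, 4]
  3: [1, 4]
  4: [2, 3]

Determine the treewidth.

2

A width-2 tree decomposition is:
Bags: B1 = {0, 2, 4}  B2 = {0, 3, 4}  B3 = {0, 1, 3}
Tree: B1–B2, B2–B3
The largest bag has 3 vertices, giving width 2; this decomposition certifies tw(G) ≤ 2. Since 0–2–4–3–1–0 is a cycle in G, G is not acyclic. Forests are exactly the graphs of treewidth ≤ 1, so tw(G) ≥ 2. Hence tw(G) = 2 exactly.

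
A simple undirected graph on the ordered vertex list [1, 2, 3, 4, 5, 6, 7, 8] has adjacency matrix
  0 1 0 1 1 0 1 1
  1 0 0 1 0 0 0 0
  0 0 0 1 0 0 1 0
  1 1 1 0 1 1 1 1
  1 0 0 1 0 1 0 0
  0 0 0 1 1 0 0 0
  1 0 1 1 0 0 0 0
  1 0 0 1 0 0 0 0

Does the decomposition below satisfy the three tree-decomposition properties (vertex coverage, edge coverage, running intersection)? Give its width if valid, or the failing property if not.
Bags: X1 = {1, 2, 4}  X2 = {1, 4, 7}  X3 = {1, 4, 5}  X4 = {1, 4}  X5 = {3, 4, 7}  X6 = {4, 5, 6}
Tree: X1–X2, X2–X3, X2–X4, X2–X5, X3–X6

No — vertex 8 appears in no bag.

A tree decomposition must satisfy three properties: every vertex lies in some bag; for every edge, both endpoints lie together in some bag; and for every vertex, the bags containing it form a connected subtree. Here vertex 8 appears in no bag, so the decomposition is invalid.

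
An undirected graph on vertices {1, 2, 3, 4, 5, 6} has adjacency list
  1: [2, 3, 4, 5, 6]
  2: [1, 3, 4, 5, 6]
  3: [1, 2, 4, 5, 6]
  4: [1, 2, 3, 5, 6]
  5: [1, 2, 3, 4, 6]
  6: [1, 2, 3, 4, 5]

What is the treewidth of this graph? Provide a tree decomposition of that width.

Treewidth 5.
Bags: B1 = {1, 2, 3, 4, 5, 6}
Tree: (single bag)

A single bag containing all 6 vertices is trivially a valid decomposition of width 5. For the lower bound, the 6 vertices {1, 2, 3, 4, 5, 6} are pairwise adjacent, and any tree decomposition puts a clique entirely inside one bag — forcing width ≥ 5. Hence tw(G) = 5 exactly.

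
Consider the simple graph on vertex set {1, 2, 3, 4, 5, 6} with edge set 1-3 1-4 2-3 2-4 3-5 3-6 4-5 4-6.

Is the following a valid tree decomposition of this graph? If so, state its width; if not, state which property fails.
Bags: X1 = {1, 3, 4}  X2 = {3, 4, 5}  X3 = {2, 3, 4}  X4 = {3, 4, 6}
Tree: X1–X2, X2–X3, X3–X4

Yes; width 2.

Every vertex of G appears in some bag (union = {1, 2, 3, 4, 5, 6}); every edge is covered by a bag; and for each vertex v the set of bags containing v is connected in the bag tree. The decomposition is therefore valid. The largest bag has 3 vertices, so the width is 2.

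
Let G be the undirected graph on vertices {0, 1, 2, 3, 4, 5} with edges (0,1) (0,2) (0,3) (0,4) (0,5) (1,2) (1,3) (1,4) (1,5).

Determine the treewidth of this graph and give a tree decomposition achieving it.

Treewidth 2.
One such decomposition:
Bags: B1 = {0, 1, 5}  B2 = {0, 1, 4}  B3 = {0, 1, 3}  B4 = {0, 1, 2}
Tree: B1–B2, B2–B3, B2–B4

The largest bag has 3 vertices, giving width 2; this decomposition certifies tw(G) ≤ 2. On the other hand G contains the 3-clique {0, 1, 2}. A clique must lie in a single bag of any decomposition, so no decomposition can have width below 2. The upper and lower bounds meet at 2, so that is the treewidth.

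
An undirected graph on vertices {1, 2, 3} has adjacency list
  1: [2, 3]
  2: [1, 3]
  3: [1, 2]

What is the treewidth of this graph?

A width-2 tree decomposition is:
Bags: B1 = {1, 2, 3}
Tree: (single bag)
With just one bag of size 3, the width is 3 − 1 = 2, so tw(G) ≤ 2. Conversely, {1, 2, 3} is a clique of size 3, and the vertices of any clique must share a bag in every tree decomposition; so some bag has ≥ 3 vertices and tw(G) ≥ 2. The upper and lower bounds meet at 2, so that is the treewidth.

2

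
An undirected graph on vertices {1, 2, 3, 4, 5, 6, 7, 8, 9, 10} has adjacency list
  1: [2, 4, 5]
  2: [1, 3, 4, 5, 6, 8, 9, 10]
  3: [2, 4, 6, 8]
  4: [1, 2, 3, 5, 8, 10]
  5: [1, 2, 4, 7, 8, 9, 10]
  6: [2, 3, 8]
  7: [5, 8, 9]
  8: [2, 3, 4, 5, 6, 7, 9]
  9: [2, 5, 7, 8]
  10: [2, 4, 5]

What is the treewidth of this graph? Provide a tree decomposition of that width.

Treewidth 3.
Bags: B1 = {5, 7, 8, 9}  B2 = {2, 5, 8, 9}  B3 = {2, 4, 5, 8}  B4 = {2, 4, 5, 10}  B5 = {2, 3, 4, 8}  B6 = {1, 2, 4, 5}  B7 = {2, 3, 6, 8}
Tree: B1–B2, B2–B3, B3–B4, B3–B5, B4–B6, B5–B7

The largest bag has 4 vertices, giving width 3; this decomposition certifies tw(G) ≤ 3. On the other hand G contains the 4-clique {2, 5, 8, 9}. A clique must lie in a single bag of any decomposition, so no decomposition can have width below 3. The upper and lower bounds meet at 3, so that is the treewidth.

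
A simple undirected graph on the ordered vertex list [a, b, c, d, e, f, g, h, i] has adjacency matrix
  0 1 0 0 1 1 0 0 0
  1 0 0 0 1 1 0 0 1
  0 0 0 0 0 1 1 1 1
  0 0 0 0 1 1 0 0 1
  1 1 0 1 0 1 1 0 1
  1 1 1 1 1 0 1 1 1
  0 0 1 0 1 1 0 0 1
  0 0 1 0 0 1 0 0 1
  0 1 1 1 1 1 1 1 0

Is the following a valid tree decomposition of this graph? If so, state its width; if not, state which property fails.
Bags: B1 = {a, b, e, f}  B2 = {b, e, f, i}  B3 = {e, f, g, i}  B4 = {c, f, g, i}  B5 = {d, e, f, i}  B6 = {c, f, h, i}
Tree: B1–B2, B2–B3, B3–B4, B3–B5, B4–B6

Vertex coverage: the bags together contain {a, b, c, d, e, f, g, h, i}, the full vertex set. Edge coverage: each edge of G has both endpoints in at least one bag. Running intersection: for every vertex, the bags containing it form a connected subtree. All three properties hold, so this is a valid tree decomposition of width max|bag| − 1 = 3, and hence tw(G) ≤ 3.

Yes; width 3.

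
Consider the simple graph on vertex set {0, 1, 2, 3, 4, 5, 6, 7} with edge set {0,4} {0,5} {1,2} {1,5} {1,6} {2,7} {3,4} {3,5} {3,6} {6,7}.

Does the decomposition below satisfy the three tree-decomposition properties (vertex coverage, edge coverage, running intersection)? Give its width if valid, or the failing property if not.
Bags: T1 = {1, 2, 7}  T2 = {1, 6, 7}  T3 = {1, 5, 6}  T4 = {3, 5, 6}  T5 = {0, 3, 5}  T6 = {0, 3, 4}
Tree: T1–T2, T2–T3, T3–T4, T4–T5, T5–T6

Vertex coverage: the bags together contain {0, 1, 2, 3, 4, 5, 6, 7}, the full vertex set. Edge coverage: each edge of G has both endpoints in at least one bag. Running intersection: for every vertex, the bags containing it form a connected subtree. All three properties hold, so this is a valid tree decomposition of width max|bag| − 1 = 2, and hence tw(G) ≤ 2.

Yes; width 2.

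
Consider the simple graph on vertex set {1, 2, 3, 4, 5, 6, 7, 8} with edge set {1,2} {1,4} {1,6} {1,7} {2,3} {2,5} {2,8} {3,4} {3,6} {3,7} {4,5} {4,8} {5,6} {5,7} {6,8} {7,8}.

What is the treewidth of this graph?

4

A width-4 tree decomposition is:
Bags: B1 = {1, 3, 5, 7, 8}  B2 = {1, 3, 4, 5, 8}  B3 = {1, 2, 3, 5, 8}  B4 = {1, 3, 5, 6, 8}
Tree: B1–B2, B2–B3, B3–B4
Every bag has size at most 5, so the width is 5 − 1 = 4 and tw(G) ≤ 4. For the lower bound: the 5 vertex sets {1,7}, {4,8}, {2,3}, {5}, {6} are disjoint, each induces a connected subgraph, and every pair is joined by at least one edge of G. Contracting each set to a single vertex therefore yields K_{5} as a minor, and since treewidth is minor-monotone, tw(G) ≥ tw(K_{5}) = 4. Combining the bounds, tw(G) = 4.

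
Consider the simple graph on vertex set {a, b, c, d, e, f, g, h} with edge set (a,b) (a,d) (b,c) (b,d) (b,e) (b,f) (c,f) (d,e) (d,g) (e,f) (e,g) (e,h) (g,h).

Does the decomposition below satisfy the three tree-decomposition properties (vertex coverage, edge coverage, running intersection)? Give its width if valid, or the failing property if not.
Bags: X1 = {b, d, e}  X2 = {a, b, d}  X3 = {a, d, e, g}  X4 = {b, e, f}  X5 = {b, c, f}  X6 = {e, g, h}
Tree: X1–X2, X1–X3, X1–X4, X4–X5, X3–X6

A tree decomposition must satisfy three properties: every vertex lies in some bag; for every edge, both endpoints lie together in some bag; and for every vertex, the bags containing it form a connected subtree. Here bags containing vertex a are not connected in the tree, so the decomposition is invalid.

No — bags containing vertex a are not connected in the tree.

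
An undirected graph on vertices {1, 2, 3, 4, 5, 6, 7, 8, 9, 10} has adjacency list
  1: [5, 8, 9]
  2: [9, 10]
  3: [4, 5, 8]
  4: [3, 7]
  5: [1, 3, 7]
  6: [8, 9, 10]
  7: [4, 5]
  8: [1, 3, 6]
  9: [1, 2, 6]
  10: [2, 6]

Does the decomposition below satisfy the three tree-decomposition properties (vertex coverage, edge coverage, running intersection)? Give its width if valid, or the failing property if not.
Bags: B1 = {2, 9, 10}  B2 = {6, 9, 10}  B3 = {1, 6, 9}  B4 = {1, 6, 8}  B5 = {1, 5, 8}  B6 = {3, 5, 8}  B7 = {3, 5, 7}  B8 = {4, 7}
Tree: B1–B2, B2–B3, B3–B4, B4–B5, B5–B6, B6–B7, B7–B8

A tree decomposition must satisfy three properties: every vertex lies in some bag; for every edge, both endpoints lie together in some bag; and for every vertex, the bags containing it form a connected subtree. Here edge (3,4) lies in no bag, so the decomposition is invalid.

No — edge (3,4) lies in no bag.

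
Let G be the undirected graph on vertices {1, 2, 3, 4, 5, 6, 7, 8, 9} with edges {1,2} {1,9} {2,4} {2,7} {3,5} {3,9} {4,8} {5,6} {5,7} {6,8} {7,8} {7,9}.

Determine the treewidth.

A width-3 tree decomposition is:
Bags: B1 = {3, 5, 6, 9}  B2 = {5, 6, 7, 9}  B3 = {6, 7, 8, 9}  B4 = {1, 7, 8, 9}  B5 = {1, 2, 7, 8}  B6 = {1, 2, 4, 8}
Tree: B1–B2, B2–B3, B3–B4, B4–B5, B5–B6
The largest bag has 4 vertices, giving width 3; this decomposition certifies tw(G) ≤ 3. For the lower bound: the 4 vertex sets {3,5,6}, {9}, {7}, {1,2,4,8} are disjoint, each induces a connected subgraph, and every pair is joined by at least one edge of G. Contracting each set to a single vertex therefore yields K_{4} as a minor, and since treewidth is minor-monotone, tw(G) ≥ tw(K_{4}) = 3. Therefore the treewidth is 3.

3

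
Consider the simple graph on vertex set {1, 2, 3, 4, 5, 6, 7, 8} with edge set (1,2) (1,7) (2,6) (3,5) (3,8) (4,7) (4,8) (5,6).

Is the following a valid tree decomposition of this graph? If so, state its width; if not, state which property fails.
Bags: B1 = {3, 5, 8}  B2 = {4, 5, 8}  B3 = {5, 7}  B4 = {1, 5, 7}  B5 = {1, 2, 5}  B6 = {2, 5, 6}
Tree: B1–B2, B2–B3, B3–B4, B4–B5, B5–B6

No — edge (4,7) lies in no bag.

A tree decomposition must satisfy three properties: every vertex lies in some bag; for every edge, both endpoints lie together in some bag; and for every vertex, the bags containing it form a connected subtree. Here edge (4,7) lies in no bag, so the decomposition is invalid.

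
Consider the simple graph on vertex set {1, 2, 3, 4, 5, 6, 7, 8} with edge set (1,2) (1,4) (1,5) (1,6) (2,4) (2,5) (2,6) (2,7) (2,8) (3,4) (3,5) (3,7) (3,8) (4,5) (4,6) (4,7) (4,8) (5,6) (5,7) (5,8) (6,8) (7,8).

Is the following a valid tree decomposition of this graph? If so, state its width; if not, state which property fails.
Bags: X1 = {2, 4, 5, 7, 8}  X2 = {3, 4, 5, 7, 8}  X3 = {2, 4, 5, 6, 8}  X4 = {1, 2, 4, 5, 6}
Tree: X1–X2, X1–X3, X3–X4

Yes; width 4.

Every vertex of G appears in some bag (union = {1, 2, 3, 4, 5, 6, 7, 8}); every edge is covered by a bag; and for each vertex v the set of bags containing v is connected in the bag tree. The decomposition is therefore valid. The largest bag has 5 vertices, so the width is 4.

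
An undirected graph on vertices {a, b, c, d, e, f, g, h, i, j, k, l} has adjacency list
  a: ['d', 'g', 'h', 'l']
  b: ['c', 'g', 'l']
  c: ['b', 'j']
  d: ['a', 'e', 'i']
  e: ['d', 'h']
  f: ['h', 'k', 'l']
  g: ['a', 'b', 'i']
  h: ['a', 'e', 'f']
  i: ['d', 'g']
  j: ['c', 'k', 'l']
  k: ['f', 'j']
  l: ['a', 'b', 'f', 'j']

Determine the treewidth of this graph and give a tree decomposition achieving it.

Treewidth 3.
One such decomposition:
Bags: B1 = {d, e, h, i}  B2 = {a, d, h, i}  B3 = {a, g, h, i}  B4 = {a, f, g, h}  B5 = {a, f, g, l}  B6 = {b, f, g, l}  B7 = {b, f, k, l}  B8 = {b, j, k, l}  B9 = {b, c, j, k}
Tree: B1–B2, B2–B3, B3–B4, B4–B5, B5–B6, B6–B7, B7–B8, B8–B9

Every bag has size at most 4, so the width is 4 − 1 = 3 and tw(G) ≤ 3. For the lower bound: the 4 vertex sets {d,e,i}, {h}, {a}, {b,f,g,l} are disjoint, each induces a connected subgraph, and every pair is joined by at least one edge of G. Contracting each set to a single vertex therefore yields K_{4} as a minor, and since treewidth is minor-monotone, tw(G) ≥ tw(K_{4}) = 3. The upper and lower bounds meet at 3, so that is the treewidth.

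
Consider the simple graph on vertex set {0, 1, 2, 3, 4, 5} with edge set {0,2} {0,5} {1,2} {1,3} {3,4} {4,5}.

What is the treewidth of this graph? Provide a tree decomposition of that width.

Every bag has size at most 3, so the width is 3 − 1 = 2 and tw(G) ≤ 2. The edges 2–1–3–4–5–0–2 form a cycle, so G is not a tree and its treewidth is at least 2. Therefore the treewidth is 2.

Treewidth 2.
One such decomposition:
Bags: B1 = {1, 2, 3}  B2 = {2, 3, 4}  B3 = {2, 4, 5}  B4 = {0, 2, 5}
Tree: B1–B2, B2–B3, B3–B4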